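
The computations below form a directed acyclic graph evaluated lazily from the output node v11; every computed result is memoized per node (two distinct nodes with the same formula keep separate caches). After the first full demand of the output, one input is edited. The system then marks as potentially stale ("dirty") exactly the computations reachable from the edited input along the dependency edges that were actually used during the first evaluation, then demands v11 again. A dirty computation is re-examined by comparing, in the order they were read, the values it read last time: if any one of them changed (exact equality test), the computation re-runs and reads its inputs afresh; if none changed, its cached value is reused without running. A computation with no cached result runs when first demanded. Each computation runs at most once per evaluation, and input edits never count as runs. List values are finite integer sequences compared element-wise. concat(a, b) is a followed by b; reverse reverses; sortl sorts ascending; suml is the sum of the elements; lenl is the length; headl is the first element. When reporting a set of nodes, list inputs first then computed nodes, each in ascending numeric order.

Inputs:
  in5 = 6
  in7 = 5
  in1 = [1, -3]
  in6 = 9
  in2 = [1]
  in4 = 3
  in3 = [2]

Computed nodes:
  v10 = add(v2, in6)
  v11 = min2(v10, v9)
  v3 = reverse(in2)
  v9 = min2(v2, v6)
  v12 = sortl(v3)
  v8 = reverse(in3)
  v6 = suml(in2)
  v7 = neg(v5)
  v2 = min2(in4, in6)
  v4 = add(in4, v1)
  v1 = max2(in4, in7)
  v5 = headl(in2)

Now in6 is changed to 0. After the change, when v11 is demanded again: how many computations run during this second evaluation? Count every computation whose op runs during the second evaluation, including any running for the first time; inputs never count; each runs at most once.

4 computations run: v2, v9, v10, v11.

First demand of the output computes:
  v2 = min2(3, 9) = 3
  v6 = suml([1]) = 1
  v9 = min2(3, 1) = 1
  v10 = add(3, 9) = 12
  v11 = min2(12, 1) = 1

After the edit, cleaning proceeds:
  v2: a read changed (in6 9->0) — executes, giving 0.
  v9: a read changed (v2 3->0) — executes, giving 0.
  v10: a read changed (v2 3->0; in6 9->0) — executes, giving 0.
  v11: a read changed (v10 12->0; v9 1->0) — executes, giving 0.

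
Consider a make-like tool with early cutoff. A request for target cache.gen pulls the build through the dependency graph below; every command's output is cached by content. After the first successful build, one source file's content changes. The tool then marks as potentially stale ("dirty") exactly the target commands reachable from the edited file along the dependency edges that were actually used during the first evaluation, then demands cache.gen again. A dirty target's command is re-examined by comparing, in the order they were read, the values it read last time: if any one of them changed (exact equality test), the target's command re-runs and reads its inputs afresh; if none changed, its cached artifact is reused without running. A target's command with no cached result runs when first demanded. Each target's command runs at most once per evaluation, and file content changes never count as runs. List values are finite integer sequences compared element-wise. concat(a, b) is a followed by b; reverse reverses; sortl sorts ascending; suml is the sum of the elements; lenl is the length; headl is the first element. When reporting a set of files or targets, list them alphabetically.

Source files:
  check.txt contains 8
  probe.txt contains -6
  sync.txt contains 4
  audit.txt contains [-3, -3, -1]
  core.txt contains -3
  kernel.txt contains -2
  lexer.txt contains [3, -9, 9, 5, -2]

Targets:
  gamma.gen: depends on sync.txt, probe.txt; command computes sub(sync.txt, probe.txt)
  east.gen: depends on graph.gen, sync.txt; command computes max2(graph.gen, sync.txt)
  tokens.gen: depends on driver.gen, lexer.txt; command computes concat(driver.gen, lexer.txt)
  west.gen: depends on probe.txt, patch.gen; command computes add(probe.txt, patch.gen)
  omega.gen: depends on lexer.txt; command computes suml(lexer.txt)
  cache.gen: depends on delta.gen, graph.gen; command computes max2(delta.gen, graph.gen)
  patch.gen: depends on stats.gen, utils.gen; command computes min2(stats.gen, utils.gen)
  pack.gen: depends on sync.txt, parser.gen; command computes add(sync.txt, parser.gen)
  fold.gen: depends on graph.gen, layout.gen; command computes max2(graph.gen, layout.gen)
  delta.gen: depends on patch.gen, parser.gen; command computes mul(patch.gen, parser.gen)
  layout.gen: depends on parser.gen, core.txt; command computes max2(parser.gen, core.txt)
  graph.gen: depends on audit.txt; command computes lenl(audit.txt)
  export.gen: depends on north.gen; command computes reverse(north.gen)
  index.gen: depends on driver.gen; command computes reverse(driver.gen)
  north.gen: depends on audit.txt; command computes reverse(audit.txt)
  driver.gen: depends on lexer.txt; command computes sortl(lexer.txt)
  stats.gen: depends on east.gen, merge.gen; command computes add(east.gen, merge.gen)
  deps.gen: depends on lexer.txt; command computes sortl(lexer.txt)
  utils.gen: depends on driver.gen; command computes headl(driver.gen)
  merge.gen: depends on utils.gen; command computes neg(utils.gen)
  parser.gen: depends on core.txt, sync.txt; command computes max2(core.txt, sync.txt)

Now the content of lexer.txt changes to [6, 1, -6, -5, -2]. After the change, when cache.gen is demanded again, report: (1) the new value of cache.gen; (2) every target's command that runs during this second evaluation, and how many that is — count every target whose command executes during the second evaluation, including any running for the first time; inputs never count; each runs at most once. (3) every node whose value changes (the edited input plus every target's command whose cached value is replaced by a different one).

Demanding cache.gen again yields 3.
7 target commands run: cache.gen, delta.gen, driver.gen, merge.gen, patch.gen, stats.gen, utils.gen.
The nodes whose values change: delta.gen, driver.gen, lexer.txt, merge.gen, patch.gen, stats.gen, utils.gen.

First demand of the output computes:
  driver.gen = sortl([3, -9, 9, 5, -2]) = [-9, -2, 3, 5, 9]
  graph.gen = lenl([-3, -3, -1]) = 3
  east.gen = max2(3, 4) = 4
  parser.gen = max2(-3, 4) = 4
  utils.gen = headl([-9, -2, 3, 5, 9]) = -9
  merge.gen = neg(-9) = 9
  stats.gen = add(4, 9) = 13
  patch.gen = min2(13, -9) = -9
  delta.gen = mul(-9, 4) = -36
  cache.gen = max2(-36, 3) = 3

After the edit, cleaning proceeds:
  driver.gen: a read changed (lexer.txt [3, -9, 9, 5, -2]->[6, 1, -6, -5, -2]) — executes, giving [-6, -5, -2, 1, 6].
  utils.gen: a read changed (driver.gen [-9, -2, 3, 5, 9]->[-6, -5, -2, 1, 6]) — executes, giving -6.
  merge.gen: a read changed (utils.gen -9->-6) — executes, giving 6.
  stats.gen: a read changed (merge.gen 9->6) — executes, giving 10.
  patch.gen: a read changed (stats.gen 13->10; utils.gen -9->-6) — executes, giving -6.
  delta.gen: a read changed (patch.gen -9->-6) — executes, giving -24.
  cache.gen: a read changed (delta.gen -36->-24) — executes, giving 3 — identical to its old value.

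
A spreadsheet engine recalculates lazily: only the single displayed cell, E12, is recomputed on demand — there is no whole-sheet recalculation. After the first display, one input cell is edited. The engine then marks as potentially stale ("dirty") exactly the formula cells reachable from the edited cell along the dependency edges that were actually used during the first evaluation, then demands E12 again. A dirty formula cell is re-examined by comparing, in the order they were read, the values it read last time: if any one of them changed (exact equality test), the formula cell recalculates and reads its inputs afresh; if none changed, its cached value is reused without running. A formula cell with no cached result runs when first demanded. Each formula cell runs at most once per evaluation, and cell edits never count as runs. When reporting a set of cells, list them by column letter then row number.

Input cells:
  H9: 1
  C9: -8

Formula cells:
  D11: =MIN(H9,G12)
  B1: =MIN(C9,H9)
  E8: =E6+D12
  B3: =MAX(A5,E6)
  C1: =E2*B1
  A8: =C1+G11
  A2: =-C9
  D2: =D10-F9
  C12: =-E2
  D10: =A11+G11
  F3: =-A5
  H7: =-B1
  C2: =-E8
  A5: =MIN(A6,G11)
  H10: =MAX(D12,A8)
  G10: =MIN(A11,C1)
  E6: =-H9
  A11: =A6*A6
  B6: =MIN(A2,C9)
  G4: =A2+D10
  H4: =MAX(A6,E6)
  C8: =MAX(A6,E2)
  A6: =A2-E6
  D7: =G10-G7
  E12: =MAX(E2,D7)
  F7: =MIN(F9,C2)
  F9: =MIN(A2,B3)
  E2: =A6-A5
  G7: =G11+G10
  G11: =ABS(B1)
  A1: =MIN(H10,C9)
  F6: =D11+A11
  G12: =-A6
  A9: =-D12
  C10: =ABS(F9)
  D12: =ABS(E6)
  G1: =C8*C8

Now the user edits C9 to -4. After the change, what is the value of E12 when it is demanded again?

New value of E12: 1.

First evaluation (everything demanded from the output):
  A2 = -(-8) = 8
  B1 = MIN(-8, 1) = -8
  E6 = -(1) = -1
  A6 = 8 - -1 = 9
  A11 = 9 * 9 = 81
  G11 = ABS(-8) = 8
  A5 = MIN(9, 8) = 8
  E2 = 9 - 8 = 1
  C1 = 1 * -8 = -8
  G10 = MIN(81, -8) = -8
  G7 = 8 + -8 = 0
  D7 = -8 - 0 = -8
  E12 = MAX(1, -8) = 1

Propagation after the edit:
  A2: runs — C9 -8->-4; result 4.
  A6: runs — A2 8->4; result 5.
  A11: runs — A6 9->5; A6 9->5; result 25.
  B1: runs — C9 -8->-4; result -4.
  G11: runs — B1 -8->-4; result 4.
  A5: runs — A6 9->5; G11 8->4; result 4.
  E2: runs — A6 9->5; A5 8->4; result 1 (same value as before).
  C1: runs — B1 -8->-4; result -4.
  G10: runs — A11 81->25; C1 -8->-4; result -4.
  G7: runs — G11 8->4; G10 -8->-4; result 0 (same value as before).
  D7: runs — G10 -8->-4; result -4.
  E12: runs — D7 -8->-4; result 1 (same value as before).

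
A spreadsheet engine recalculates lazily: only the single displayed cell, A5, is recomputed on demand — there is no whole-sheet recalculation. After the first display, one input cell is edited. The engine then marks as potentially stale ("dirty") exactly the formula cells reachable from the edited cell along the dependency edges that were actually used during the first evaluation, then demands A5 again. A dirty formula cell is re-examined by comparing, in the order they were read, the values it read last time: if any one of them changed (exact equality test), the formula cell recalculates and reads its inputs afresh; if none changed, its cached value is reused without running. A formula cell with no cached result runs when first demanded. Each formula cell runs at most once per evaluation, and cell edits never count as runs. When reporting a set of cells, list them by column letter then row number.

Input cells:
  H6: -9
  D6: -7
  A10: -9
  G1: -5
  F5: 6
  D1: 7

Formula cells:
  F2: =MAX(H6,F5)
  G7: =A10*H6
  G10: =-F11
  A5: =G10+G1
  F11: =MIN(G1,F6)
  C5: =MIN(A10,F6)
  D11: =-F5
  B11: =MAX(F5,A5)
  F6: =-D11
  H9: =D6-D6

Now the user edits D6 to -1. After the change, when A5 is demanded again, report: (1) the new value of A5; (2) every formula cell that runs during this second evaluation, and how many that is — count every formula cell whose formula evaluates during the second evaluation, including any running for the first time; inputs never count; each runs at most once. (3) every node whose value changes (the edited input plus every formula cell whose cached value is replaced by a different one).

First evaluation (everything demanded from the output):
  D11 = -(6) = -6
  F6 = -(-6) = 6
  F11 = MIN(-5, 6) = -5
  G10 = -(-5) = 5
  A5 = 5 + -5 = 0

Propagation after the edit:
  D6 feeds no computation that the output demands — nothing is marked dirty and nothing runs.

Key observation: D6 is never demanded by the output, so the edit triggers no recomputation at all.

New value of A5: 0.
Formula cells that run: none — 0 in total.
Values that change: D6.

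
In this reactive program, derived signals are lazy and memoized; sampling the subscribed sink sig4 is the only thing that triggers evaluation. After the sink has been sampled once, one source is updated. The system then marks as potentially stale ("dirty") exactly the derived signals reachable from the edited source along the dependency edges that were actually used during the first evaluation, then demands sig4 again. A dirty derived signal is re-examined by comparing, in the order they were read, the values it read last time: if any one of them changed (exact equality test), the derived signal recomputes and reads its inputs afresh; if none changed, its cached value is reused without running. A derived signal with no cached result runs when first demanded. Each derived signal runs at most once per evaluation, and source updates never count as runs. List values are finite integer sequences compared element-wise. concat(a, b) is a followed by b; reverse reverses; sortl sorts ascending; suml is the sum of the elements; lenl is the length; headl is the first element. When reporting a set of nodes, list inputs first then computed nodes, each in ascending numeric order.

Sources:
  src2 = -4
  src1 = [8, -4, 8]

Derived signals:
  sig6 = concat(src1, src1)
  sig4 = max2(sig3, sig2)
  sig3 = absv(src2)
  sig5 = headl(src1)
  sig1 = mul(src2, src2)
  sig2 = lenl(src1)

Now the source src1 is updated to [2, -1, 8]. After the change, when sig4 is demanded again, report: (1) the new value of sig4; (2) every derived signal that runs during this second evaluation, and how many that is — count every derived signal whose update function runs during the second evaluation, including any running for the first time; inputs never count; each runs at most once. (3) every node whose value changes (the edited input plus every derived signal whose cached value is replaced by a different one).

First demand of the output computes:
  sig2 = lenl([8, -4, 8]) = 3
  sig3 = absv(-4) = 4
  sig4 = max2(4, 3) = 4

After the edit, cleaning proceeds:
  sig2: a read changed (src1 [8, -4, 8]->[2, -1, 8]) — executes, giving 3 — identical to its old value.
  sig4: dirty, but its reads are unchanged (sig3 unchanged, sig2 unchanged); cached 4 stands.

Note the absorption at sig2: it re-runs yet its value is the same, leaving the output's value untouched.

Demanding sig4 again yields 4.
1 derived signals run: sig2.
The nodes whose values change: src1.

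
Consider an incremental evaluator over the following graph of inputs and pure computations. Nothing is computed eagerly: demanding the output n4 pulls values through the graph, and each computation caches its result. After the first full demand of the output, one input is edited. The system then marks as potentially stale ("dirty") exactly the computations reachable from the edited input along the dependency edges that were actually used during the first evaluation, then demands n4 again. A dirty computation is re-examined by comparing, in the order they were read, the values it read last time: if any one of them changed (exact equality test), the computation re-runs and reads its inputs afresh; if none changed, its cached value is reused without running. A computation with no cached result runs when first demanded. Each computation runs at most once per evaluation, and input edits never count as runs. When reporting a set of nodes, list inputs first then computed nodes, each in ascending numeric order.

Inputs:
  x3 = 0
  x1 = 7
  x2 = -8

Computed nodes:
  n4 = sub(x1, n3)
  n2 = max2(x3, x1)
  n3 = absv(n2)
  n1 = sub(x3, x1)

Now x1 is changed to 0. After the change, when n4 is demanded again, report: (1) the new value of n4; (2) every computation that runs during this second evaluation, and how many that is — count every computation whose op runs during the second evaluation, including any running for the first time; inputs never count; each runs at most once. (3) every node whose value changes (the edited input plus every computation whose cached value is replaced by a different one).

Initial pass — values computed on the first demand:
  n2 = max2(0, 7) = 7
  n3 = absv(7) = 7
  n4 = sub(7, 7) = 0

Second demand — change propagation:
  n2: re-runs because x1 7->0; new result 0.
  n3: re-runs because n2 7->0; new result 0.
  n4: re-runs because x1 7->0; n3 7->0; new result 0 (unchanged).

n4 now evaluates to 0.
Run set: n2, n3, n4 (3 run).
Changed values: x1, n2, n3.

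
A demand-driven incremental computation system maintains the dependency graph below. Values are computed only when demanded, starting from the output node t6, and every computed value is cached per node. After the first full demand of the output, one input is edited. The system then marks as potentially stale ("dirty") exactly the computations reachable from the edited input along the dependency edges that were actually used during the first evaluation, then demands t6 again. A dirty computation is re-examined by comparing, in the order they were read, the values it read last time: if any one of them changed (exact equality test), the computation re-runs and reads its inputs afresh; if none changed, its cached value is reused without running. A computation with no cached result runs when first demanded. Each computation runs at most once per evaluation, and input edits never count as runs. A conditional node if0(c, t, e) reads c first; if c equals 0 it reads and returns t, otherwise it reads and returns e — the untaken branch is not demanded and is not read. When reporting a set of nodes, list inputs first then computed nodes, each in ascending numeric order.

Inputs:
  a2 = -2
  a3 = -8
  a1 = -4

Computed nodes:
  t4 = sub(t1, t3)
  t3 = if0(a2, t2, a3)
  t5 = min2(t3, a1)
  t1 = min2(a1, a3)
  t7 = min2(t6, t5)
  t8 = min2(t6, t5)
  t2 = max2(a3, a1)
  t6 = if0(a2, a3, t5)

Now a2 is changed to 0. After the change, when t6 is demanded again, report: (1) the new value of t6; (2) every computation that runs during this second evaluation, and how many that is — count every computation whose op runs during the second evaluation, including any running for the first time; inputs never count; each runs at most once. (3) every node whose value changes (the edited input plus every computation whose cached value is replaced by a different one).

First evaluation (everything demanded from the output):
  t3 = if0(a2=-2 -> else branch a3) = -8
  t5 = min2(-8, -4) = -8
  t6 = if0(a2=-2 -> else branch t5) = -8

Propagation after the edit:
  t3: marked dirty but never re-examined — demand shifted away from it.
  t5: marked dirty but never re-examined — demand shifted away from it.
  t6: runs — a2 -2->0; result -8 (same value as before).

Key observation: a condition flipped, so demand moved to the other branch — t3, t5 are never re-examined.

New value of t6: -8.
Computations that run: t6 — 1 in total.
Values that change: a2.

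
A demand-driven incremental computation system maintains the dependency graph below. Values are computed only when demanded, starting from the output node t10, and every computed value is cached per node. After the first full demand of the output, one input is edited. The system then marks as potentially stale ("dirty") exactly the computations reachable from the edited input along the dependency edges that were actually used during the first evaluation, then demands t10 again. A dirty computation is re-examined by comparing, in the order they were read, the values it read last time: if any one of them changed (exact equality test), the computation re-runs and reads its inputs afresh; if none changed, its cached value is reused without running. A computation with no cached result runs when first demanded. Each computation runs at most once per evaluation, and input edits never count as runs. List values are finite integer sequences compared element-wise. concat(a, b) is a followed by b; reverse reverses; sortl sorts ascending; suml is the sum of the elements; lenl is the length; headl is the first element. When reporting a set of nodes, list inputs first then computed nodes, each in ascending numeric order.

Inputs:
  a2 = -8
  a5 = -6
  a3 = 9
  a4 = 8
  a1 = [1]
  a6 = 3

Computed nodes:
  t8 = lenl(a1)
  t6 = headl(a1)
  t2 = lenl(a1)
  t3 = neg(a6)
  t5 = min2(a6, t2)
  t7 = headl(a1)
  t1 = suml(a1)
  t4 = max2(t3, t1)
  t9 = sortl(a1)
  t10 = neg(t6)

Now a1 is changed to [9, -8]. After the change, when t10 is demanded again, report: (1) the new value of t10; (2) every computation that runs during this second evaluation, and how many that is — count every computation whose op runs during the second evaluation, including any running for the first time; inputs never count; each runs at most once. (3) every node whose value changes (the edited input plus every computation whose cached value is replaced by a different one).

New value of t10: -9.
Computations that run: t6, t10 — 2 in total.
Values that change: a1, t6, t10.

First evaluation (everything demanded from the output):
  t6 = headl([1]) = 1
  t10 = neg(1) = -1

Propagation after the edit:
  t6: runs — a1 [1]->[9, -8]; result 9.
  t10: runs — t6 1->9; result -9.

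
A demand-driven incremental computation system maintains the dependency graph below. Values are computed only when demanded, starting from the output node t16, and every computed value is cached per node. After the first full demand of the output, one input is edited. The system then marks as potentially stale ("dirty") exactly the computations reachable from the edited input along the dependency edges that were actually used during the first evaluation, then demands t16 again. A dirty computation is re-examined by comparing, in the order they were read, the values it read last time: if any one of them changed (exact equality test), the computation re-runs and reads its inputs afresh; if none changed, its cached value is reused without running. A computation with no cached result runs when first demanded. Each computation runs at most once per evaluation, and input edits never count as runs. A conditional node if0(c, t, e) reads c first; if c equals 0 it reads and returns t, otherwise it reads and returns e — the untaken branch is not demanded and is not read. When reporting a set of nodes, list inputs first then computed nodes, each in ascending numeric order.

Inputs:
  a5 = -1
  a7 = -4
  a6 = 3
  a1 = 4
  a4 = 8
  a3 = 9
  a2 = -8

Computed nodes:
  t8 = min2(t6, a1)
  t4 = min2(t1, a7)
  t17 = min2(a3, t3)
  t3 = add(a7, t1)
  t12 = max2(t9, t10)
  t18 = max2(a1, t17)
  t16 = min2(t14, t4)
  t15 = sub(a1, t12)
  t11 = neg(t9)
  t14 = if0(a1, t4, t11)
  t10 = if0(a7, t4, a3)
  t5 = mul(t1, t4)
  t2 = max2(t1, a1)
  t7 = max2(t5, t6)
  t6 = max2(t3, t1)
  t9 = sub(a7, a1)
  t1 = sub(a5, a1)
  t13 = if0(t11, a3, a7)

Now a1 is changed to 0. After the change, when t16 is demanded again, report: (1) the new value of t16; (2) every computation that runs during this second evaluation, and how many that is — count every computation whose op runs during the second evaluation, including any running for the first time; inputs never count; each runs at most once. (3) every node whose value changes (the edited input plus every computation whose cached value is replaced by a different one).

New value of t16: -4.
Computations that run: t1, t4, t14, t16 — 4 in total.
Values that change: a1, t1, t4, t14, t16.
Key observation: a condition flipped, so demand moved to the other branch — t9, t11 are never re-examined.

First evaluation (everything demanded from the output):
  t1 = sub(-1, 4) = -5
  t4 = min2(-5, -4) = -5
  t9 = sub(-4, 4) = -8
  t11 = neg(-8) = 8
  t14 = if0(a1=4 -> else branch t11) = 8
  t16 = min2(8, -5) = -5

Propagation after the edit:
  t1: runs — a1 4->0; result -1.
  t4: runs — t1 -5->-1; result -4.
  t9: marked dirty but never re-examined — demand shifted away from it.
  t11: marked dirty but never re-examined — demand shifted away from it.
  t14: runs — a1 4->0; result -4.
  t16: runs — t14 8->-4; t4 -5->-4; result -4.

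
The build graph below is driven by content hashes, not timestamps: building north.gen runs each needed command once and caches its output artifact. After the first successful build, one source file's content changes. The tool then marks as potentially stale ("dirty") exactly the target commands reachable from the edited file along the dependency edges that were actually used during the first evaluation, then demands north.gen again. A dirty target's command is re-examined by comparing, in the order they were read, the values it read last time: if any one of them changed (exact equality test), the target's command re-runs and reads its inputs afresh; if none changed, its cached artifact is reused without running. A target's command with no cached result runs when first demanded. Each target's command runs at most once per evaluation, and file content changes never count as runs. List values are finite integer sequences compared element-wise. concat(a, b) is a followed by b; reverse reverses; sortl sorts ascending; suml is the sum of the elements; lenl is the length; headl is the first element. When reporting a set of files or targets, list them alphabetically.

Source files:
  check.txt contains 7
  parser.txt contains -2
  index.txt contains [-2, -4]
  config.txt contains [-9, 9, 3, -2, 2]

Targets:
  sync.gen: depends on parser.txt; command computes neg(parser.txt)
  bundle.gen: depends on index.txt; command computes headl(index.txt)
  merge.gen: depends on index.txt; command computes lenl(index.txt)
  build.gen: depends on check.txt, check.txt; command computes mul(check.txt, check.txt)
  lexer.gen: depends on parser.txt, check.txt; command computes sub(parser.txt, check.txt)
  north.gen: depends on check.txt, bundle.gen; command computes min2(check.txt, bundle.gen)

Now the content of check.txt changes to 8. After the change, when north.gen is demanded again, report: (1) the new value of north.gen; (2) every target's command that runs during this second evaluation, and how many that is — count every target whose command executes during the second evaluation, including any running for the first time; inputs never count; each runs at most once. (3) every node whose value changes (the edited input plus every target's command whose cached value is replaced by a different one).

north.gen now evaluates to -2.
Run set: north.gen (1 run).
Changed values: check.txt.

Initial pass — values computed on the first demand:
  bundle.gen = headl([-2, -4]) = -2
  north.gen = min2(7, -2) = -2

Second demand — change propagation:
  north.gen: re-runs because check.txt 7->8; new result -2 (unchanged).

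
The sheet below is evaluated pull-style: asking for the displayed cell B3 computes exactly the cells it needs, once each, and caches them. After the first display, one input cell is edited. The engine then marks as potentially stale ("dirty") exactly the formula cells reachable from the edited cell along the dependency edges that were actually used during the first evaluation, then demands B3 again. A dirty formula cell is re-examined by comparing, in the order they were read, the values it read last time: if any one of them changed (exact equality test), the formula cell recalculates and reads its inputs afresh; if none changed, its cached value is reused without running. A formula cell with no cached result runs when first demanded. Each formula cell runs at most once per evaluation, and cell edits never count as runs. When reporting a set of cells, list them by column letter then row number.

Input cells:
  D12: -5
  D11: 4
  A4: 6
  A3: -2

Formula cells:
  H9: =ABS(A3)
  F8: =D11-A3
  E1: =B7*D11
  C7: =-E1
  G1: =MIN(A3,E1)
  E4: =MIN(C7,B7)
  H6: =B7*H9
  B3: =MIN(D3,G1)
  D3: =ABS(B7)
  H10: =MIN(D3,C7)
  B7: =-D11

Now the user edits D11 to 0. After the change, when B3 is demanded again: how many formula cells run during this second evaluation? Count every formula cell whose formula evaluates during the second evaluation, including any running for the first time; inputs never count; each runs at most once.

First demand of the output computes:
  B7 = -(4) = -4
  D3 = ABS(-4) = 4
  E1 = -4 * 4 = -16
  G1 = MIN(-2, -16) = -16
  B3 = MIN(4, -16) = -16

After the edit, cleaning proceeds:
  B7: a read changed (D11 4->0) — executes, giving 0.
  D3: a read changed (B7 -4->0) — executes, giving 0.
  E1: a read changed (B7 -4->0; D11 4->0) — executes, giving 0.
  G1: a read changed (E1 -16->0) — executes, giving -2.
  B3: a read changed (D3 4->0; G1 -16->-2) — executes, giving -2.

5 formula cells run: B3, B7, D3, E1, G1.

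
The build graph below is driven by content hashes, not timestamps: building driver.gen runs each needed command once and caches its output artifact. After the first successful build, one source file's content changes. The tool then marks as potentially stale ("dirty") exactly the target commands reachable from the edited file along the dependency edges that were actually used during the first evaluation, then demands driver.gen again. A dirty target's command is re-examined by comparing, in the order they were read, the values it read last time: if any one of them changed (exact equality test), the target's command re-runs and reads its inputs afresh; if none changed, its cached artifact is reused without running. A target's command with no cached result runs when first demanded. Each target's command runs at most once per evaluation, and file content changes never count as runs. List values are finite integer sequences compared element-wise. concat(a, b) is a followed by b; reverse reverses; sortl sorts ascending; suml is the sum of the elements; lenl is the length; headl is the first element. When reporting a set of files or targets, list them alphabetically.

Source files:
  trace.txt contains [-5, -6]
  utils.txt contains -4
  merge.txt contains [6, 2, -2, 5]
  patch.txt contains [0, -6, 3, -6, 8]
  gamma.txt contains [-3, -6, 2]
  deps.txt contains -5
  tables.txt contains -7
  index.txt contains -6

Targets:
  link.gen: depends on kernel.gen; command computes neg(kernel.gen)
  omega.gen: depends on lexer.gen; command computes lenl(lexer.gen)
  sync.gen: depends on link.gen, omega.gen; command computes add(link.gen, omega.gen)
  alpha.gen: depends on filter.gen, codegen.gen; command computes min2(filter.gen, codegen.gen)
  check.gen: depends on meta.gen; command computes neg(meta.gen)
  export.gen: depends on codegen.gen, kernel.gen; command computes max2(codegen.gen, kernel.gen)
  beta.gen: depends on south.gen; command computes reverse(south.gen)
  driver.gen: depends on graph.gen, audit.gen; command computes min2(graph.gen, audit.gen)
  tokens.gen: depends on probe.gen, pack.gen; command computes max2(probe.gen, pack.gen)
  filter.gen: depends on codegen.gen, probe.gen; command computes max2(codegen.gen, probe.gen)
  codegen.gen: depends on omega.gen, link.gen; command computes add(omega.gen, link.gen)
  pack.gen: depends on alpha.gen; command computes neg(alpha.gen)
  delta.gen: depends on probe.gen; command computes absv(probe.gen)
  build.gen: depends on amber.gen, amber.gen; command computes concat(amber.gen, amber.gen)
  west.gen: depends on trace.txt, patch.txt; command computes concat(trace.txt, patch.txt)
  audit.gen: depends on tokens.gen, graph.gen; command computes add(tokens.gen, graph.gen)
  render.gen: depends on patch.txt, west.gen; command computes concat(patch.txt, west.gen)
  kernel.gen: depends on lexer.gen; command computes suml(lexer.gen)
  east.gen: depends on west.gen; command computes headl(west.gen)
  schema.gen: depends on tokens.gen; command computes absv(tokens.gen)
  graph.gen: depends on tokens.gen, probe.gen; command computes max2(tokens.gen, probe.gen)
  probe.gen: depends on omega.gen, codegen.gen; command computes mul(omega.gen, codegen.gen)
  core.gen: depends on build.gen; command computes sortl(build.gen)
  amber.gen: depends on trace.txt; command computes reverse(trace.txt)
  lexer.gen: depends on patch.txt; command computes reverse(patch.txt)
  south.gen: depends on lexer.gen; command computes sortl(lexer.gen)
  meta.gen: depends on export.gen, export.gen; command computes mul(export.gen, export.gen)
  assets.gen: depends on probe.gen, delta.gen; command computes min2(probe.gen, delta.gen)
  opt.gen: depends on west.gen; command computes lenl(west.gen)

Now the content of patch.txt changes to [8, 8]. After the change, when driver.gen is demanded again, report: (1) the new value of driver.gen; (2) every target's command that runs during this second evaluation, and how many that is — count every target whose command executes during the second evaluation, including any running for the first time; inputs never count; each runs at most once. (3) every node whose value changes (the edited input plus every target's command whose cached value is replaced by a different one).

Initial pass — values computed on the first demand:
  lexer.gen = reverse([0, -6, 3, -6, 8]) = [8, -6, 3, -6, 0]
  kernel.gen = suml([8, -6, 3, -6, 0]) = -1
  link.gen = neg(-1) = 1
  omega.gen = lenl([8, -6, 3, -6, 0]) = 5
  codegen.gen = add(5, 1) = 6
  probe.gen = mul(5, 6) = 30
  filter.gen = max2(6, 30) = 30
  alpha.gen = min2(30, 6) = 6
  pack.gen = neg(6) = -6
  tokens.gen = max2(30, -6) = 30
  graph.gen = max2(30, 30) = 30
  audit.gen = add(30, 30) = 60
  driver.gen = min2(30, 60) = 30

Second demand — change propagation:
  lexer.gen: re-runs because patch.txt [0, -6, 3, -6, 8]->[8, 8]; new result [8, 8].
  kernel.gen: re-runs because lexer.gen [8, -6, 3, -6, 0]->[8, 8]; new result 16.
  link.gen: re-runs because kernel.gen -1->16; new result -16.
  omega.gen: re-runs because lexer.gen [8, -6, 3, -6, 0]->[8, 8]; new result 2.
  codegen.gen: re-runs because omega.gen 5->2; link.gen 1->-16; new result -14.
  probe.gen: re-runs because omega.gen 5->2; codegen.gen 6->-14; new result -28.
  filter.gen: re-runs because codegen.gen 6->-14; probe.gen 30->-28; new result -14.
  alpha.gen: re-runs because filter.gen 30->-14; codegen.gen 6->-14; new result -14.
  pack.gen: re-runs because alpha.gen 6->-14; new result 14.
  tokens.gen: re-runs because probe.gen 30->-28; pack.gen -6->14; new result 14.
  graph.gen: re-runs because tokens.gen 30->14; probe.gen 30->-28; new result 14.
  audit.gen: re-runs because tokens.gen 30->14; graph.gen 30->14; new result 28.
  driver.gen: re-runs because graph.gen 30->14; audit.gen 60->28; new result 14.

driver.gen now evaluates to 14.
Run set: alpha.gen, audit.gen, codegen.gen, driver.gen, filter.gen, graph.gen, kernel.gen, lexer.gen, link.gen, omega.gen, pack.gen, probe.gen, tokens.gen (13 run).
Changed values: alpha.gen, audit.gen, codegen.gen, driver.gen, filter.gen, graph.gen, kernel.gen, lexer.gen, link.gen, omega.gen, pack.gen, patch.txt, probe.gen, tokens.gen.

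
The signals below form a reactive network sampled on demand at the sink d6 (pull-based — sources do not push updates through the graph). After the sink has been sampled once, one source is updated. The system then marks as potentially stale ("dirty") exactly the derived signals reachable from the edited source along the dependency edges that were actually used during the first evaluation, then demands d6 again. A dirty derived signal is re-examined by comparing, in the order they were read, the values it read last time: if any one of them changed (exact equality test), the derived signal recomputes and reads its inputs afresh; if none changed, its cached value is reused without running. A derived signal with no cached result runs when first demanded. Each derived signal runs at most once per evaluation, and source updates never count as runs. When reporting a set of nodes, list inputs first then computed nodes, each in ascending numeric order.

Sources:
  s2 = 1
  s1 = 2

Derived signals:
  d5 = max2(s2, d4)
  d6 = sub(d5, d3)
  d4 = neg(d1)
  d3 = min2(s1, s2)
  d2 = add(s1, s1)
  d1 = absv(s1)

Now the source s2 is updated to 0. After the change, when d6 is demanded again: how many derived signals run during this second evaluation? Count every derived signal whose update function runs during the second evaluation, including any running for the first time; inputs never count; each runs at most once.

Initial pass — values computed on the first demand:
  d1 = absv(2) = 2
  d3 = min2(2, 1) = 1
  d4 = neg(2) = -2
  d5 = max2(1, -2) = 1
  d6 = sub(1, 1) = 0

Second demand — change propagation:
  d3: re-runs because s2 1->0; new result 0.
  d5: re-runs because s2 1->0; new result 0.
  d6: re-runs because d5 1->0; d3 1->0; new result 0 (unchanged).

Run set: d3, d5, d6 (3 run).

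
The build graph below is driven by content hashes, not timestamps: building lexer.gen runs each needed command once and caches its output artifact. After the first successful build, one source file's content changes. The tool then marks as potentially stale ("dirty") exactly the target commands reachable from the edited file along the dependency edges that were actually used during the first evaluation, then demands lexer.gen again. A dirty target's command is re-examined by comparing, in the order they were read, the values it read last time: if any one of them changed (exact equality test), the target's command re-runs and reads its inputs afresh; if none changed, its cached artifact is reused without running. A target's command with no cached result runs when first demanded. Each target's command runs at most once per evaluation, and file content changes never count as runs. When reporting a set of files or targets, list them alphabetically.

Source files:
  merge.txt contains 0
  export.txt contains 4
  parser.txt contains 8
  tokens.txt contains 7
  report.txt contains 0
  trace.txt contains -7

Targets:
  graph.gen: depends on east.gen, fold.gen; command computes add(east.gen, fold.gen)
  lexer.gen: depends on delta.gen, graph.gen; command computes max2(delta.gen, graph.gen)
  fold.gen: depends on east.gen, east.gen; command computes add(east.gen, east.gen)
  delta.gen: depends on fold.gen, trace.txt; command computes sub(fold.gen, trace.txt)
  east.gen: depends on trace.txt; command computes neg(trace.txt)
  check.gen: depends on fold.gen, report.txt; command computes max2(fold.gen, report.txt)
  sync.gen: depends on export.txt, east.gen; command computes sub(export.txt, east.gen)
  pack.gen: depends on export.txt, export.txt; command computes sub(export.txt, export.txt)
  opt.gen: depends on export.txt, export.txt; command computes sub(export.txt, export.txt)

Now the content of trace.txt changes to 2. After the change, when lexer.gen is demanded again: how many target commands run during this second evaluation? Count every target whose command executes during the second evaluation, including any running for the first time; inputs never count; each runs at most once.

Run set: delta.gen, east.gen, fold.gen, graph.gen, lexer.gen (5 run).

Initial pass — values computed on the first demand:
  east.gen = neg(-7) = 7
  fold.gen = add(7, 7) = 14
  delta.gen = sub(14, -7) = 21
  graph.gen = add(7, 14) = 21
  lexer.gen = max2(21, 21) = 21

Second demand — change propagation:
  east.gen: re-runs because trace.txt -7->2; new result -2.
  fold.gen: re-runs because east.gen 7->-2; east.gen 7->-2; new result -4.
  delta.gen: re-runs because fold.gen 14->-4; trace.txt -7->2; new result -6.
  graph.gen: re-runs because east.gen 7->-2; fold.gen 14->-4; new result -6.
  lexer.gen: re-runs because delta.gen 21->-6; graph.gen 21->-6; new result -6.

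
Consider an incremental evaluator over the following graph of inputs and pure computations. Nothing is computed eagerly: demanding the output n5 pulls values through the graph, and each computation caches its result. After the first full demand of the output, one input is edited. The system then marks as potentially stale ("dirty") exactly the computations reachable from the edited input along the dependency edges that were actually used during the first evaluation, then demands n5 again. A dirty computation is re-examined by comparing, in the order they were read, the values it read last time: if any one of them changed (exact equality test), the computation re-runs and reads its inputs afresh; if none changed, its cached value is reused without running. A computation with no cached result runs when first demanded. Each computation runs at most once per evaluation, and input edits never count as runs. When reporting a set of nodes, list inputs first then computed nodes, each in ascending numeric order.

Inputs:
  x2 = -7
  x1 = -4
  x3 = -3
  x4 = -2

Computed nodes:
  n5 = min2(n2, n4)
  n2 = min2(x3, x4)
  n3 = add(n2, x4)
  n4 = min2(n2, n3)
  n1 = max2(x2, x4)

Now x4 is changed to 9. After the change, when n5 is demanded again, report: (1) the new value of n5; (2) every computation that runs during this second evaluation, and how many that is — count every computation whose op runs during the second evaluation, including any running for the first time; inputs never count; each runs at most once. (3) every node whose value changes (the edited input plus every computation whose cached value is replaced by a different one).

n5 now evaluates to -3.
Run set: n2, n3, n4, n5 (4 run).
Changed values: x4, n3, n4, n5.

Initial pass — values computed on the first demand:
  n2 = min2(-3, -2) = -3
  n3 = add(-3, -2) = -5
  n4 = min2(-3, -5) = -5
  n5 = min2(-3, -5) = -5

Second demand — change propagation:
  n2: re-runs because x4 -2->9; new result -3 (unchanged).
  n3: re-runs because x4 -2->9; new result 6.
  n4: re-runs because n3 -5->6; new result -3.
  n5: re-runs because n4 -5->-3; new result -3.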